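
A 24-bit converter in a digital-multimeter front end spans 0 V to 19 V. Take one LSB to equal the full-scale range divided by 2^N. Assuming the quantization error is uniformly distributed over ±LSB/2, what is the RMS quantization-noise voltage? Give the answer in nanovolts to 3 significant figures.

Span = 19 V.
One LSB is 19 V / 16777216 = 1.1325 µV.
V_rms = LSB/√12 = 1.1325 µV / √12 = 327 nV.

327 nV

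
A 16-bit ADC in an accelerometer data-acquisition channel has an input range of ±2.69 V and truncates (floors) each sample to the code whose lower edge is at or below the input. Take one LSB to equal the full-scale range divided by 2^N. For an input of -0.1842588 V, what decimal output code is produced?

Full-scale range = 2.69 V − (-2.69 V) = 5.38 V. LSB = 5.38 V / 2^16 ≈ 82.09 µV.
(V_in − V_min) × 2^16/range = (-0.1842588 − (-2.69)) × 65536/5.38 = 30523.468.
Floor → code = 30523.

30523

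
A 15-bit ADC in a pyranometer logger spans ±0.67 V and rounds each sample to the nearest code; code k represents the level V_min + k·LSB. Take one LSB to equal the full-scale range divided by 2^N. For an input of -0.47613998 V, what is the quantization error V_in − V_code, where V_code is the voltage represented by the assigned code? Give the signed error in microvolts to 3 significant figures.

Range = 0.67 − (-0.67) = 1.34 V. LSB = 1.34 V / 2^15 ≈ 40.89 µV.
Position in LSBs: (-0.47613998 − (-0.67)) × 32768/1.34 = 4740.6008; rounding gives k = 4741.
V_code = V_min + k × range/2^15 = -0.67 + 4741 × 1.34/32768 = -0.47612365723 V.
V_in − V_code = -0.47613998 − (-0.47612365723) = −16.3 µV.

−16.3 µV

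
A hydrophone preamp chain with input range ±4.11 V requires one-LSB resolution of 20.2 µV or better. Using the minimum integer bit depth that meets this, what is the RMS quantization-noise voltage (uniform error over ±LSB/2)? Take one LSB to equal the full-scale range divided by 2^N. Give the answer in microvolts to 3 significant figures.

4.53 µV

Full-scale range = 4.11 V − (-4.11 V) = 8.22 V.
Levels needed ≥ 8.22/20.2 µV = 406900. 2^19 = 524288 suffices, so N_min = 19.
One LSB is 8.22 V / 524288 = 15.678 µV.
σ_q = LSB/√12 = 15.678 µV/3.4641 = 4.53 µV.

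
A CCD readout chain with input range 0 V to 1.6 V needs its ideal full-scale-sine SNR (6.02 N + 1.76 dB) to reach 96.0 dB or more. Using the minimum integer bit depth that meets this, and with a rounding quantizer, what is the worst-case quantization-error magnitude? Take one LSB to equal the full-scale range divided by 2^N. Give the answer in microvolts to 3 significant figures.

Span = 1.6 V.
Solving 6.02 N ≥ 96.0 − 1.76: N ≥ 15.654. Round up → N = 16.
One LSB is 1.6 V / 65536 = 24.414 µV.
|e|_max = LSB/2 = 12.2 µV.

12.2 µV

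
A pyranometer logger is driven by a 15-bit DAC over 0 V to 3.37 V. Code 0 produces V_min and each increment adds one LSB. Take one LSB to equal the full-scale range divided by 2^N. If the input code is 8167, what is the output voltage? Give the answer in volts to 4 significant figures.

V_FS = 3.37 V. LSB = 3.37 V / 2^15.
Output = V_min + (8167/32768) × range = 0 + 0.249237 × 3.37 V
      = 0 V + 0.839929 V = 0.839929 V.

0.8399 V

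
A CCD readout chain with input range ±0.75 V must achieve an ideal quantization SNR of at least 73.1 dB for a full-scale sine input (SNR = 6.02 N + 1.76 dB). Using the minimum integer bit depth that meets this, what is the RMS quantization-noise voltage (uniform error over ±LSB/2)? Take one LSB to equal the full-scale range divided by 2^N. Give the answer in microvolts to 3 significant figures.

106 µV

Span: 0.75 V − (-0.75 V) = 1.5 V.
Required N = ⌈(73.1 − 1.76)/6.02⌉ = ⌈11.850⌉ = 12.
LSB = 1.5 V / 2^12 = 366.21 µV.
σ_q = LSB/√12 = 366.21 µV/3.4641 = 106 µV.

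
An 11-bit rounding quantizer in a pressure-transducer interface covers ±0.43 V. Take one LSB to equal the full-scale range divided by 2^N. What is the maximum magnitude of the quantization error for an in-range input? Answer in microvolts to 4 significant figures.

Full-scale range = 0.43 V − (-0.43 V) = 0.86 V.
LSB = 0.86 V / 2^11 = 419.922 µV.
A rounding quantizer has |error| ≤ LSB/2 = 210.0 µV.

210.0 µV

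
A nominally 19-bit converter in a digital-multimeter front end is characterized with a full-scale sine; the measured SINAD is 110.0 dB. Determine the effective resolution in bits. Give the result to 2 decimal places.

ENOB = (110.0 − 1.76)/6.02 = 17.9801 bits.

17.98 bits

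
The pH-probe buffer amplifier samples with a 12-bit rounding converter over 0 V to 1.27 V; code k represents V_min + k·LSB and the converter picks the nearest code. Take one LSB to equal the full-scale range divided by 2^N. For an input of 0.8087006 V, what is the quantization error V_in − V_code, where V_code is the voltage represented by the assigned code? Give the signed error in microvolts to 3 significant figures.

+67.8 µV

Range is 1.27 V. LSB = 1.27 V / 2^12 ≈ 310.1 µV.
(0.8087006 − (0)) / LSB = 0.8087006 × 4096/1.27 = 2608.2186. Nearest integer: k = 2608.
Reconstructed level: 0 + 2608 × 1.27/4096 V = 0.8086328125 V.
Error = V_in − V_code = 0.8087006 − (0.8086328125) = +67.8 µV.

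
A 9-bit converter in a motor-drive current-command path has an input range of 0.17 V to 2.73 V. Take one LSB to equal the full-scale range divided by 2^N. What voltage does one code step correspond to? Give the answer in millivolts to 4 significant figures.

Range = 2.73 − (0.17) = 2.56 V.
2^9 = 512 levels.
LSB = 2.56 V / 2^9 = 5.000 mV.

5.000 mV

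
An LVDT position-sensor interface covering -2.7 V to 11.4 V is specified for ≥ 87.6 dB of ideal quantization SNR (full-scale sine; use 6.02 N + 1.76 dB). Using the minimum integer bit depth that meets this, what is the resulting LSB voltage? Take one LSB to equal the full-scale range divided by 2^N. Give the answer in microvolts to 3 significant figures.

Span: 11.4 V − (-2.7 V) = 14.1 V.
N ≥ (87.6 − 1.76)/6.02 = 14.259 → N_min = 15.
Step size = 14.1/32768 V = 430 µV.

430 µV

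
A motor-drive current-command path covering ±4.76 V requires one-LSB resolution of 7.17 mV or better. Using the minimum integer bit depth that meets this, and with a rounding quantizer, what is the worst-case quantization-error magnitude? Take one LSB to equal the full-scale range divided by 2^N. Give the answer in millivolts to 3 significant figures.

2.32 mV

Full-scale range = 4.76 V − (-4.76 V) = 9.52 V.
Need 2^N ≥ 9.52 V / 7.17 mV = 1328 → N_min = 11.
Step size = 9.52/2048 V = 4.6484 mV.
Half an LSB is 2.32 mV.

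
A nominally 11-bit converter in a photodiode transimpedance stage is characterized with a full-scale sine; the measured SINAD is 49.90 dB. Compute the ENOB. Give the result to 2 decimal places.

8.00 bits

(49.90 − 1.76) / 6.02 = 48.14/6.02 = 7.9967 effective bits.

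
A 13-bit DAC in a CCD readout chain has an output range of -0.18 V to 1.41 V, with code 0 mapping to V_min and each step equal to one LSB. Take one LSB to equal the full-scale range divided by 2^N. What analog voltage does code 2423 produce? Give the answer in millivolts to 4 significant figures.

290.3 mV

Range = 1.41 − (-0.18) = 1.59 V. LSB = 1.59 V / 2^13.
V_out = V_min + code × LSB = -0.18 V + 2423 × 1.59 V / 8192
      = -0.18 + 0.470284 = 0.290284 V.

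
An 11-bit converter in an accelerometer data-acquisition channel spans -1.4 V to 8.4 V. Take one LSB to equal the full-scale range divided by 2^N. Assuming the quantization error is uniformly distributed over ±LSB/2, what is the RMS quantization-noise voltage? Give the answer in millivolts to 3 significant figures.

Span: 8.4 V − (-1.4 V) = 9.8 V.
LSB = 9.8 V ÷ 2^11 = 9.8/2048 V = 4.7852 mV.
RMS of a uniform error over width LSB is LSB/√12 = 1.38 mV.

1.38 mV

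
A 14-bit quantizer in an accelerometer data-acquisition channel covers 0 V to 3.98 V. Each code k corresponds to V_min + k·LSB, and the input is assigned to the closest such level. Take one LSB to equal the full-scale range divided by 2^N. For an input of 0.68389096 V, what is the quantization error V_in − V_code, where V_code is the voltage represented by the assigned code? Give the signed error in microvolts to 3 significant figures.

+71.4 µV

V_FS = 3.98 V. LSB = 3.98 V / 2^14 ≈ 242.9 µV.
(V_in − V_min)/LSB = (0.68389096 − (0)) × 16384/3.98 = 2815.2938 → nearest code k = 2815.
V_code = 0 + (2815/16384) × 3.98 = 0.68381958008 V.
Error = V_in − V_code = 0.68389096 − (0.68381958008) = +71.4 µV.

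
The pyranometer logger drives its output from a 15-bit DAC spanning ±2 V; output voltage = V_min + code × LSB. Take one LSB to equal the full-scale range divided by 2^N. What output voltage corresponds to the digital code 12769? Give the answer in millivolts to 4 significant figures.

-441.3 mV

The full-scale span is 2 − (-2) = 4 V. LSB = 4 V / 2^15.
V_out = -2 + 12769 × (4/32768) V
      = -2 + 1.55872 = -0.441284 V.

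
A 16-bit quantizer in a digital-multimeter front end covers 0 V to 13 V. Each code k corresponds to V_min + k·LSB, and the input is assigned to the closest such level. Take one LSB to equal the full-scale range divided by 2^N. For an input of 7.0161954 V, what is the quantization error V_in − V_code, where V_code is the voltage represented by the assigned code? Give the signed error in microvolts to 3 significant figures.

V_FS = 13 V. LSB = 13 V / 2^16 ≈ 198.4 µV.
(V_in − V_min)/LSB = (7.0161954 − (0)) × 65536/13 = 35370.2601 → nearest code k = 35370.
V_code = 0 + (35370/65536) × 13 = 7.0161437988 V.
Error = V_in − V_code = 7.0161954 − (7.0161437988) = +51.6 µV.

+51.6 µV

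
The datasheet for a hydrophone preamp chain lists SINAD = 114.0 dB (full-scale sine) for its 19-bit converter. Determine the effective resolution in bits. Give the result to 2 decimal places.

18.64 bits

ENOB = (114.0 − 1.76)/6.02 = 18.6445 bits.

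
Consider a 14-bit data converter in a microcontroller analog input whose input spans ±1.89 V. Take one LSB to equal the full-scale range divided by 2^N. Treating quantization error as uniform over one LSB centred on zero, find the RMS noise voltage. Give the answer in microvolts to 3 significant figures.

66.6 µV

Full-scale range = 1.89 V − (-1.89 V) = 3.78 V.
LSB = 3.78 V ÷ 2^14 = 3.78/16384 V = 230.71 µV.
V_rms = LSB/√12 = 230.71 µV / √12 = 66.6 µV.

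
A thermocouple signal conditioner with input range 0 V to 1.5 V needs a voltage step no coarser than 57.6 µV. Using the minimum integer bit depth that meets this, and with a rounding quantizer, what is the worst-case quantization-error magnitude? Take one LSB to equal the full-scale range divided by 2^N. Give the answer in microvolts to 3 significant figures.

Full-scale range = 1.5 V.
Required number of levels: 1.5/57.6 µV = 26042; smallest N with 2^N ≥ that is 15.
LSB = 1.5 V ÷ 2^15 = 1.5/32768 V = 45.776 µV.
|e|_max = LSB/2 = 22.9 µV.

22.9 µV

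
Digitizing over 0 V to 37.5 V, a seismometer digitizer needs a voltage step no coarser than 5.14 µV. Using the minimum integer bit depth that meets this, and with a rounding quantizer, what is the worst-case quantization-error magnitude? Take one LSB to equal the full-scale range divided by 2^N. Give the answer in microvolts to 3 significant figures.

2.24 µV

V_FS = 37.5 V.
Levels needed ≥ 37.5/5.14 µV = 7.296e6. 2^23 = 8388608 suffices, so N_min = 23.
LSB = 37.5 V / 2^23 = 4.4703 µV.
|e|_max = LSB/2 = 2.24 µV.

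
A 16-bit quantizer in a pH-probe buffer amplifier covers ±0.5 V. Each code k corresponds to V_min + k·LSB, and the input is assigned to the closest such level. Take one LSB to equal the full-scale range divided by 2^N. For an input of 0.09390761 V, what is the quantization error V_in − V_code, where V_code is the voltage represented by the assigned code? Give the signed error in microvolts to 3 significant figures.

+5.02 µV

The full-scale span is 0.5 − (-0.5) = 1 V. LSB = 1 V / 2^16 ≈ 15.26 µV.
Position in LSBs: (0.09390761 − (-0.5)) × 65536/1 = 38922.3291; rounding gives k = 38922.
Reconstructed level: -0.5 + 38922 × 1/65536 V = 0.093902587891 V.
e = 0.09390761 − (0.093902587891) = +5.02 µV.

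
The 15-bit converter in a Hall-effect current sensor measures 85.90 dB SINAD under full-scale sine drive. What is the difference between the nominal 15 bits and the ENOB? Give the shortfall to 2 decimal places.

N_eff = (85.90 − 1.76)/6.02 = 13.9767 bits.
15 − 13.9767 = 1.02 bits below nominal.

1.02 bits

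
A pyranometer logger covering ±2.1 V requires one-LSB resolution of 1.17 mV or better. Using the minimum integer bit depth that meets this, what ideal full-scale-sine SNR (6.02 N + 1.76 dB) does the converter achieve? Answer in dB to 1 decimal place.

74.0 dB

Full-scale range = 2.1 V − (-2.1 V) = 4.2 V.
Levels needed ≥ 4.2/1.17 mV = 3590. 2^12 = 4096 suffices, so N_min = 12.
6.02(12) + 1.76 = 74.00 dB.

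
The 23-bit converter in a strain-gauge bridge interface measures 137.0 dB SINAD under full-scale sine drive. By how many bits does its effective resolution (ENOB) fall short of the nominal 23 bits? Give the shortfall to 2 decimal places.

Effective bits = (137.0 − 1.76)/6.02 = 22.4651.
23 − 22.4651 = 0.53 bits below nominal.

0.53 bits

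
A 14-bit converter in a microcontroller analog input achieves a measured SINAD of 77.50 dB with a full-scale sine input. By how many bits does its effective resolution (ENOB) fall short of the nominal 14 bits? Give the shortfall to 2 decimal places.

1.42 bits

ENOB = (SINAD − 1.76)/6.02 = (77.50 − 1.76)/6.02 = 12.5814 bits.
14 − 12.5814 = 1.42 bits below nominal.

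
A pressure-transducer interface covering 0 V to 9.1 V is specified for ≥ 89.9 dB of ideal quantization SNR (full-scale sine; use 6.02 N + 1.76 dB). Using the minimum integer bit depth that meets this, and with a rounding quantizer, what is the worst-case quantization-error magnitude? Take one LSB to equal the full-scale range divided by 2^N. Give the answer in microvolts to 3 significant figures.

V_FS = 9.1 V.
Required N = ⌈(89.9 − 1.76)/6.02⌉ = ⌈14.641⌉ = 15.
Step size = 9.1/32768 V = 277.71 µV.
Max error for round-to-nearest is LSB/2 = 139 µV.

139 µV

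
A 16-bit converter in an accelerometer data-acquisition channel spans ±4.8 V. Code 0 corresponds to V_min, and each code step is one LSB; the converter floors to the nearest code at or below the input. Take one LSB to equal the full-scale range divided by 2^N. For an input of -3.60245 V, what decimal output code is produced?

8175

Full-scale range = 4.8 V − (-4.8 V) = 9.6 V. LSB = 9.6 V / 2^16 ≈ 146.5 µV.
V_in − V_min = -3.60245 − (-4.8) = 1.19755 V.
Divide by LSB: 1.19755 × 65536/9.6 = 8175.2747.
Truncating gives code 8175.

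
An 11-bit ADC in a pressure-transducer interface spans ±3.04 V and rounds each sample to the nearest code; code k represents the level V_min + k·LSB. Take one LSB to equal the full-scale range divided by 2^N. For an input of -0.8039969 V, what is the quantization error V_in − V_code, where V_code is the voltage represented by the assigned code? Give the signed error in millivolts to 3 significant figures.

Span: 3.04 V − (-3.04 V) = 6.08 V. LSB = 6.08 V / 2^11 ≈ 2.969 mV.
(V_in − V_min)/LSB = (-0.8039969 − (-3.04)) × 2048/6.08 = 753.1800 → nearest code k = 753.
V_code = -3.04 + (753/2048) × 6.08 = -0.8045312500 V.
e = -0.8039969 − (-0.8045312500) = +0.534 mV.

+0.534 mV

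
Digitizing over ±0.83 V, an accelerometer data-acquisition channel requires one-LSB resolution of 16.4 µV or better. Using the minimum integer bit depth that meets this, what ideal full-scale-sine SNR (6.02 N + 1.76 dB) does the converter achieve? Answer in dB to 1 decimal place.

The full-scale span is 0.83 − (-0.83) = 1.66 V.
Need 2^N ≥ 1.66 V / 16.4 µV = 101200 → N_min = 17.
SNR = 6.02 × 17 + 1.76 = 104.10 dB.

104.1 dB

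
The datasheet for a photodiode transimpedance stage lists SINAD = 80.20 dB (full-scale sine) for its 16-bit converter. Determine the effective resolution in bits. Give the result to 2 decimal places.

13.03 bits

Inverting SNR = 6.02 N + 1.76: N_eff = (80.20 − 1.76)/6.02 = 13.0299.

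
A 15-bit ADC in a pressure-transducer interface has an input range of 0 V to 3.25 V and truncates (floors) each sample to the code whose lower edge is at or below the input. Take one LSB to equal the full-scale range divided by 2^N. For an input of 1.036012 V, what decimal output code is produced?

10445

Full-scale range = 3.25 V. LSB = 3.25 V / 2^15 ≈ 99.18 µV.
(V_in − V_min) × 2^15/range = (1.036012 − (0)) × 32768/3.25 = 10445.551.
Floor → code = 10445.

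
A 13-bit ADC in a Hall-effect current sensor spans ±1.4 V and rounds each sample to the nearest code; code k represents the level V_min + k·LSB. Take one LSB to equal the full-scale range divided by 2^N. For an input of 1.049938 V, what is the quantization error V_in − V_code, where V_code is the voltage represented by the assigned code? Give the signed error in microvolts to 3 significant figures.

−62.0 µV

Span: 1.4 V − (-1.4 V) = 2.8 V. LSB = 2.8 V / 2^13 ≈ 341.8 µV.
(V_in − V_min)/LSB = (1.049938 − (-1.4)) × 8192/2.8 = 7167.8186 → nearest code k = 7168.
V_code = V_min + k × range/2^13 = -1.4 + 7168 × 2.8/8192 = 1.050000000 V.
e = 1.049938 − (1.050000000) = −62.0 µV.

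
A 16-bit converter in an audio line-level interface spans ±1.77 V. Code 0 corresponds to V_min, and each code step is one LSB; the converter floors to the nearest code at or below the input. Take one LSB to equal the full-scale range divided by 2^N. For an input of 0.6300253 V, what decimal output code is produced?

44431

Range = 1.77 − (-1.77) = 3.54 V. LSB = 3.54 V / 2^16 ≈ 54.02 µV.
V_in − V_min = 0.6300253 − (-1.77) = 2.4000253 V.
Divide by LSB: 2.4000253 × 65536/3.54 = 44431.6548.
Truncating gives code 44431.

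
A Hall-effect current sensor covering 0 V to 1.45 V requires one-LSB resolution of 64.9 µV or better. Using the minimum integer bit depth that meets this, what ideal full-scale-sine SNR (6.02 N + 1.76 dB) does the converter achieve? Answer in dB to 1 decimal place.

Range is 1.45 V.
Required number of levels: 1.45/64.9 µV = 22342; smallest N with 2^N ≥ that is 15.
6.02(15) + 1.76 = 92.06 dB.

92.1 dB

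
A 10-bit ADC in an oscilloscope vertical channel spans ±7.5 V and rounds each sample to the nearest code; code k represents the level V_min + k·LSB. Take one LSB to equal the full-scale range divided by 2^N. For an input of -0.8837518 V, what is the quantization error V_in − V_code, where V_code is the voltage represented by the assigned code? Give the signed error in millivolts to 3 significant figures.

Span: 7.5 V − (-7.5 V) = 15 V. LSB = 15 V / 2^10 ≈ 14.65 mV.
Position in LSBs: (-0.8837518 − (-7.5)) × 1024/15 = 451.6692; rounding gives k = 452.
Reconstructed level: -7.5 + 452 × 15/1024 V = -0.8789062500 V.
e = -0.8837518 − (-0.8789062500) = −4.85 mV.

−4.85 mV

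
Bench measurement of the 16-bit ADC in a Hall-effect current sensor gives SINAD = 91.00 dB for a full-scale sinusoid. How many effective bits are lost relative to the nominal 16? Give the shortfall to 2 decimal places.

1.18 bits

Effective bits = (91.00 − 1.76)/6.02 = 14.8239.
Lost resolution: 16 − 14.8239 = 1.1761 bits.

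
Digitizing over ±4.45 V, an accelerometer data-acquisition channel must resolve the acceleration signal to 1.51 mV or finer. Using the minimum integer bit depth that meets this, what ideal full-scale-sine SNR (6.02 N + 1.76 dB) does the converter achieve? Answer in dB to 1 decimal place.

Span: 4.45 V − (-4.45 V) = 8.9 V.
8.9 V / 1.51 mV = 5894. Since 2^12 = 4096 and 2^13 = 8192, N = 13.
6.02(13) + 1.76 = 80.02 dB.

80.0 dB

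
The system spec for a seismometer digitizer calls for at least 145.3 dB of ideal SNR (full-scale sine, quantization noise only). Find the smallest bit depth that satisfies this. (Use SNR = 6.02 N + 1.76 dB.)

Solving 6.02 N ≥ 145.3 − 1.76: N ≥ 23.844. Round up → N = 24.

24 bits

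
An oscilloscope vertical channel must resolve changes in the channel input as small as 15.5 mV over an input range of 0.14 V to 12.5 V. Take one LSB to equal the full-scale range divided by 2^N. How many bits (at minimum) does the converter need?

10 bits

Span: 12.5 V − (0.14 V) = 12.36 V.
Levels needed ≥ 12.36/15.5 mV = 797.4. 2^10 = 1024 suffices, so N_min = 10.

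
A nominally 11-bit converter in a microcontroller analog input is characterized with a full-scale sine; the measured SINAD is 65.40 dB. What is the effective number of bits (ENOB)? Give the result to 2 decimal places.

Inverting SNR = 6.02 N + 1.76: N_eff = (65.40 − 1.76)/6.02 = 10.5714.

10.57 bits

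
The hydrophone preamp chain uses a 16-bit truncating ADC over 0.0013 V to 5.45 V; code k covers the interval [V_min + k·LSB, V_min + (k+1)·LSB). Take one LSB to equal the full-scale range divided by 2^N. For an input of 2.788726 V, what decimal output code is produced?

33526

Range = 5.45 − (0.0013) = 5.4487 V. LSB = 5.4487 V / 2^16 ≈ 83.14 µV.
V_in − V_min = 2.788726 − (0.0013) = 2.787426 V.
Divide by LSB: 2.787426 × 65536/5.4487 = 33526.6670.
Truncating gives code 33526.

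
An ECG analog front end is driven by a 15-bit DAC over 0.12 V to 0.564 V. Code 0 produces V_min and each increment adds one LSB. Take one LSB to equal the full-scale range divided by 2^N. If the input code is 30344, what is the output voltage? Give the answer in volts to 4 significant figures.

0.5312 V

Range = 0.564 − (0.12) = 0.444 V. LSB = 0.444 V / 2^15.
V_out = 0.12 + 30344 × (0.444/32768) V
      = 0.12 + 0.411155 = 0.531155 V.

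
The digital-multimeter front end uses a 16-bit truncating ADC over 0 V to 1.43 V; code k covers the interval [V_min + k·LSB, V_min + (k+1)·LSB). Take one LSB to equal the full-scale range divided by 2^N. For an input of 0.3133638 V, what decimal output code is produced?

Full-scale range = 1.43 V. LSB = 1.43 V / 2^16 ≈ 21.82 µV.
(V_in − V_min) × 2^16/range = (0.3133638 − (0)) × 65536/1.43 = 14361.266.
Floor → code = 14361.

14361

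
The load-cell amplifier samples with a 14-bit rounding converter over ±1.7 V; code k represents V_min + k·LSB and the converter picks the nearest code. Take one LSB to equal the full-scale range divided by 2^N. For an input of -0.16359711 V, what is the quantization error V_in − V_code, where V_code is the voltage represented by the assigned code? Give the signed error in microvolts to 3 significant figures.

The full-scale span is 1.7 − (-1.7) = 3.4 V. LSB = 3.4 V / 2^14 ≈ 207.5 µV.
(V_in − V_min)/LSB = (-0.16359711 − (-1.7)) × 16384/3.4 = 7403.6544 → nearest code k = 7404.
V_code = -1.7 + (7404/16384) × 3.4 = -0.16352539063 V.
V_in − V_code = -0.16359711 − (-0.16352539063) = −71.7 µV.

−71.7 µV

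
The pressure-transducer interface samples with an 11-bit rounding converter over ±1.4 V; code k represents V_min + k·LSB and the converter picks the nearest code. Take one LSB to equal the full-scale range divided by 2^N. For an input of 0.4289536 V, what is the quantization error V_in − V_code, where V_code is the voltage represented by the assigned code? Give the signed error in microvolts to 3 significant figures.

Full-scale range = 1.4 V − (-1.4 V) = 2.8 V. LSB = 2.8 V / 2^11 ≈ 1.367 mV.
(0.4289536 − (-1.4)) / LSB = 1.8289536 × 2048/2.8 = 1337.7489. Nearest integer: k = 1338.
V_code = V_min + k × range/2^11 = -1.4 + 1338 × 2.8/2048 = 0.4292968750 V.
Error = V_in − V_code = 0.4289536 − (0.4292968750) = −343 µV.

−343 µV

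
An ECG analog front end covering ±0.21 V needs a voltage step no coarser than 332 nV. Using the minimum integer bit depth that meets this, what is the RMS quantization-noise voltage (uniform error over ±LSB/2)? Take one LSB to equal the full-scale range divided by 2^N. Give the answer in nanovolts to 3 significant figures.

57.8 nV

Span: 0.21 V − (-0.21 V) = 0.42 V.
Need 2^N ≥ 0.42 V / 332 nV = 1.265e6 → N_min = 21.
LSB = 0.42 V / 2^21 = 200.27 nV.
V_rms = LSB/√12 = 57.8 nV.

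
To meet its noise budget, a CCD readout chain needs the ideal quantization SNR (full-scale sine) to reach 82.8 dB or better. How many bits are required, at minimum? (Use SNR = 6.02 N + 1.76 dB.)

14 bits

N ≥ (82.8 − 1.76)/6.02 = 13.462 → N_min = 14.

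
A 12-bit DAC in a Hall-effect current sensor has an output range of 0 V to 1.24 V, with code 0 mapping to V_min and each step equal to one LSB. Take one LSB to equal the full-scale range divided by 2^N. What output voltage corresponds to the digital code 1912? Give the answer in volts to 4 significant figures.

Span = 1.24 V. LSB = 1.24 V / 2^12.
V_out = 0 + 1912 × (1.24/4096) V
      = 0 + 0.578828 = 0.578828 V.

0.5788 V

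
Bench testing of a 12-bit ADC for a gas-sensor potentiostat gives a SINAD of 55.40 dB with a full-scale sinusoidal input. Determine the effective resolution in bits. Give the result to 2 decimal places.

8.91 bits

ENOB = (SINAD − 1.76) / 6.02 = (55.40 − 1.76) / 6.02 = 53.64 / 6.02 = 8.9103.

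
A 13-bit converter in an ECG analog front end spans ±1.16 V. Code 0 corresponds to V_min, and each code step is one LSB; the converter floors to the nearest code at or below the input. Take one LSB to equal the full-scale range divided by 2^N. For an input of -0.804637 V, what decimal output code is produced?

Full-scale range = 1.16 V − (-1.16 V) = 2.32 V. LSB = 2.32 V / 2^13 ≈ 283.2 µV.
V_in − V_min = -0.804637 − (-1.16) = 0.355363 V.
Divide by LSB: 0.355363 × 8192/2.32 = 1254.7990.
Truncating gives code 1254.

1254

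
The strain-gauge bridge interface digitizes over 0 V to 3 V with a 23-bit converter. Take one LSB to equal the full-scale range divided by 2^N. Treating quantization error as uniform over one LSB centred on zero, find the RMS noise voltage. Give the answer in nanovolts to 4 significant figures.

V_FS = 3 V.
Step size = 3/8388608 V = 357.628 nV.
RMS of a uniform error over width LSB is LSB/√12 = 103.2 nV.

103.2 nV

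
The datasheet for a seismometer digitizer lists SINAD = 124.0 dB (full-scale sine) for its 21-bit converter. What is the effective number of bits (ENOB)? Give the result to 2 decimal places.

Inverting SNR = 6.02 N + 1.76: N_eff = (124.0 − 1.76)/6.02 = 20.3056.

20.31 bits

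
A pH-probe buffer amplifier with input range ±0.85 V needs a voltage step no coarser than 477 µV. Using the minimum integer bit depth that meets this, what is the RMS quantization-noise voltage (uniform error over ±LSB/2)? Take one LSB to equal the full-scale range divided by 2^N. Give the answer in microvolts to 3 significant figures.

120 µV

Range = 0.85 − (-0.85) = 1.7 V.
Need 2^N ≥ 1.7 V / 477 µV = 3564 → N_min = 12.
One LSB is 1.7 V / 4096 = 415.04 µV.
σ_q = LSB/√12 = 415.04 µV/3.4641 = 120 µV.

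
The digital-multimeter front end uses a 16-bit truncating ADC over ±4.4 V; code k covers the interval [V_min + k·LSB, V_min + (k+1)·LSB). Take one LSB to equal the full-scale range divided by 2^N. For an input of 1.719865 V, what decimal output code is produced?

45576

Full-scale range = 4.4 V − (-4.4 V) = 8.8 V. LSB = 8.8 V / 2^16 ≈ 134.3 µV.
V_in − V_min = 1.719865 − (-4.4) = 6.119865 V.
Divide by LSB: 6.119865 × 65536/8.8 = 45576.3037.
Truncating gives code 45576.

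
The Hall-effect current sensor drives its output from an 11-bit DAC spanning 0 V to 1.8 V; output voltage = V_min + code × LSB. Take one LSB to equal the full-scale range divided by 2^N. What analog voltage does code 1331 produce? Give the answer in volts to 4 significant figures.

Range is 1.8 V. LSB = 1.8 V / 2^11.
V_out = 0 + 1331 × (1.8/2048) V
      = 0 V + 1.16982 V = 1.16982 V.

1.170 V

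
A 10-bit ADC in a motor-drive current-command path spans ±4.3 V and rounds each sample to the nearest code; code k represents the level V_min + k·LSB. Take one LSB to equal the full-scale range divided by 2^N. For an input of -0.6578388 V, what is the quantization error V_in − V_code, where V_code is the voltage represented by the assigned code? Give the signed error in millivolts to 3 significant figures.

Range = 4.3 − (-4.3) = 8.6 V. LSB = 8.6 V / 2^10 ≈ 8.398 mV.
(V_in − V_min)/LSB = (-0.6578388 − (-4.3)) × 1024/8.6 = 433.6713 → nearest code k = 434.
V_code = -4.3 + (434/1024) × 8.6 = -0.6550781250 V.
V_in − V_code = -0.6578388 − (-0.6550781250) = −2.76 mV.

−2.76 mV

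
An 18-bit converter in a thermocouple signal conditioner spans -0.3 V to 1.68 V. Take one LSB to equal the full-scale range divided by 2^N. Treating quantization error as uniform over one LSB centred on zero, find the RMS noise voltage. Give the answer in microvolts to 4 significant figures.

2.180 µV

Full-scale range = 1.68 V − (-0.3 V) = 1.98 V.
One LSB is 1.98 V / 262144 = 7.55310 µV.
σ_q = LSB/√12 = 7.55310 µV/3.4641 = 2.180 µV.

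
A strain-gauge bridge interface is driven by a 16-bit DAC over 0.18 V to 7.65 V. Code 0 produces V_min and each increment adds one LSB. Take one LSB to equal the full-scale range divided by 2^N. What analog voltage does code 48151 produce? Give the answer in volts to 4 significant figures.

Span: 7.65 V − (0.18 V) = 7.47 V. LSB = 7.47 V / 2^16.
V_out = V_min + code × LSB = 0.18 V + 48151 × 7.47 V / 65536
      = 0.18 + 5.48840 = 5.66840 V.

5.668 V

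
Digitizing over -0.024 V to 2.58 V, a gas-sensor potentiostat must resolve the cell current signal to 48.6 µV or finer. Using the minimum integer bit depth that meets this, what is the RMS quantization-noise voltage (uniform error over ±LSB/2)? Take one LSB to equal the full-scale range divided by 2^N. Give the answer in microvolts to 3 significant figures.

Span: 2.58 V − (-0.024 V) = 2.604 V.
2.604 V / 48.6 µV = 53580. Since 2^15 = 32768 and 2^16 = 65536, N = 16.
One LSB is 2.604 V / 65536 = 39.734 µV.
σ_q = LSB/√12 = 39.734 µV/3.4641 = 11.5 µV.

11.5 µV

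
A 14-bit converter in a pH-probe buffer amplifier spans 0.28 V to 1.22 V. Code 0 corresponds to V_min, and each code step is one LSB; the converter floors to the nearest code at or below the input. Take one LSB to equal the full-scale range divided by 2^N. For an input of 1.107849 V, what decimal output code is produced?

Range = 1.22 − (0.28) = 0.94 V. LSB = 0.94 V / 2^14 ≈ 57.37 µV.
(V_in − V_min) × 2^14/range = (1.107849 − (0.28)) × 16384/0.94 = 14429.232.
Floor → code = 14429.

14429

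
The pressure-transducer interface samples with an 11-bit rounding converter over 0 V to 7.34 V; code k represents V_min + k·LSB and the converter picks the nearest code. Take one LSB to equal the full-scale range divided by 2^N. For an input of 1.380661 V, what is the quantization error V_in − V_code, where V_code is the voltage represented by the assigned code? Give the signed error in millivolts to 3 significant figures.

+0.827 mV

Full-scale range = 7.34 V. LSB = 7.34 V / 2^11 ≈ 3.584 mV.
Position in LSBs: (1.380661 − (0)) × 2048/7.34 = 385.2308; rounding gives k = 385.
V_code = 0 + (385/2048) × 7.34 = 1.379833984 V.
e = 1.380661 − (1.379833984) = +0.827 mV.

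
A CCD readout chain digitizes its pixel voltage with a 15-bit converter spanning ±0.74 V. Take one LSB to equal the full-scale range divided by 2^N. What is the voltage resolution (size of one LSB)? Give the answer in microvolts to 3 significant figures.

45.2 µV

The full-scale span is 0.74 − (-0.74) = 1.48 V.
2^15 = 32768 levels.
One LSB is 1.48 V / 32768 = 45.2 µV.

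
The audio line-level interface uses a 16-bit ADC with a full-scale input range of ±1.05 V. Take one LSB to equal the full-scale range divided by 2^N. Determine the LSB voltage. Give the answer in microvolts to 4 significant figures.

32.04 µV

Range = 1.05 − (-1.05) = 2.1 V.
Number of codes = 2^16 = 65536.
LSB = 2.1 V ÷ 2^16 = 2.1/65536 V = 32.04 µV.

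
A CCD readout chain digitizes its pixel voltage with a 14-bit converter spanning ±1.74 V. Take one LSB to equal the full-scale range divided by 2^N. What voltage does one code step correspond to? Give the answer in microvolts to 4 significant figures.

Full-scale range = 1.74 V − (-1.74 V) = 3.48 V.
There are 2^14 = 16384 steps.
LSB = 3.48 V ÷ 2^14 = 3.48/16384 V = 212.4 µV.

212.4 µV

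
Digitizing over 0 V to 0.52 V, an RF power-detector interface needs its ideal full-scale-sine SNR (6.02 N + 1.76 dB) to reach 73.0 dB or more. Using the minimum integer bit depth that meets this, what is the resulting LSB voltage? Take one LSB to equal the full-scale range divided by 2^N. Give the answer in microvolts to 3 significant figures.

127 µV

V_FS = 0.52 V.
Solving 6.02 N ≥ 73.0 − 1.76: N ≥ 11.834. Round up → N = 12.
LSB = 0.52 V ÷ 2^12 = 0.52/4096 V = 127 µV.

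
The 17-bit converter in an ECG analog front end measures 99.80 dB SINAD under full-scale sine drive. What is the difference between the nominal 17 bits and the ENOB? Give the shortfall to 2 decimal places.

0.71 bits

ENOB = (SINAD − 1.76)/6.02 = (99.80 − 1.76)/6.02 = 16.2857 bits.
Lost resolution: 17 − 16.2857 = 0.7143 bits.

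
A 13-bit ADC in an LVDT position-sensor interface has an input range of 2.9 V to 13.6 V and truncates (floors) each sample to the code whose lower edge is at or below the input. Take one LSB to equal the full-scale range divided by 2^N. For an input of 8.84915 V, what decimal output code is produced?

4554

Full-scale range = 13.6 V − (2.9 V) = 10.7 V. LSB = 10.7 V / 2^13 ≈ 1.306 mV.
V_in − V_min = 8.84915 − (2.9) = 5.94915 V.
Divide by LSB: 5.94915 × 8192/10.7 = 4554.7137.
Truncating gives code 4554.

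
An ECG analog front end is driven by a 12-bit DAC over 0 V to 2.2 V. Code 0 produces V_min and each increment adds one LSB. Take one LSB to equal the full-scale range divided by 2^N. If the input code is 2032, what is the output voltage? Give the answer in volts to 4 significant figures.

V_FS = 2.2 V. LSB = 2.2 V / 2^12.
Output = V_min + (2032/4096) × range = 0 + 0.496094 × 2.2 V
      = 0 + 1.09141 = 1.09141 V.

1.091 V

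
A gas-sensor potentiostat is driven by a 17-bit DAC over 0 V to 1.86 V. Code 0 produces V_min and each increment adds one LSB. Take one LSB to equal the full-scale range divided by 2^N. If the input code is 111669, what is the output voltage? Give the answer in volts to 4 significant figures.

1.585 V

Full-scale range = 1.86 V. LSB = 1.86 V / 2^17.
Output = V_min + (111669/131072) × range = 0 + 0.851967 × 1.86 V
      = 0 V + 1.58466 V = 1.58466 V.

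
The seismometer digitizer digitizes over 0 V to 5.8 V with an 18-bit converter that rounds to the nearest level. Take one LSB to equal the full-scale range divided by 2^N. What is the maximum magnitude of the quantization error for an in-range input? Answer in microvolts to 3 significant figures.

11.1 µV

V_FS = 5.8 V.
LSB = 5.8 V ÷ 2^18 = 5.8/262144 V = 22.125 µV.
|e|_max = LSB/2 = 11.1 µV.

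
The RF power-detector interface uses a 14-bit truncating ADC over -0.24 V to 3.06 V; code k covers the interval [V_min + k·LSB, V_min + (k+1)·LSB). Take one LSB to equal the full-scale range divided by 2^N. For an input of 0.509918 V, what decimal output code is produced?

3723

Range = 3.06 − (-0.24) = 3.3 V. LSB = 3.3 V / 2^14 ≈ 201.4 µV.
code = ⌊(V_in − V_min)/LSB⌋ = ⌊(V_in − V_min) × 2^14 / range⌋
     = ⌊(0.509918 − (-0.24)) × 16384 / 3.3⌋ = ⌊0.749918 × 16384/3.3⌋
     = ⌊3723.229⌋ = 3723.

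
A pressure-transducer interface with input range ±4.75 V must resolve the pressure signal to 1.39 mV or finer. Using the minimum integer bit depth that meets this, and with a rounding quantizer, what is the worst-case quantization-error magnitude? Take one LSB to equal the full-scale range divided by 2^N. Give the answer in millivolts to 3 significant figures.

The full-scale span is 4.75 − (-4.75) = 9.5 V.
Need 2^N ≥ 9.5 V / 1.39 mV = 6835 → N_min = 13.
LSB = 9.5 V ÷ 2^13 = 9.5/8192 V = 1.1597 mV.
Half an LSB is 0.580 mV.

0.580 mV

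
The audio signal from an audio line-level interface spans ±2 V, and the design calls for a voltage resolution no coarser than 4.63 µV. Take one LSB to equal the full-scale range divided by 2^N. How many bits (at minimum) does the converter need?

Range = 2 − (-2) = 4 V.
Levels needed ≥ 4/4.63 µV = 863900. 2^20 = 1048576 suffices, so N_min = 20.

20 bits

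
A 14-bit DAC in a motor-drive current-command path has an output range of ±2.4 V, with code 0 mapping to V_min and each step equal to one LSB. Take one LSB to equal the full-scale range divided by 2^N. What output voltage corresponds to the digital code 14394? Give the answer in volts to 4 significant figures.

The full-scale span is 2.4 − (-2.4) = 4.8 V. LSB = 4.8 V / 2^14.
Output = V_min + (14394/16384) × range = -2.4 + 0.878540 × 4.8 V
      = -2.4 V + 4.21699 V = 1.81699 V.

1.817 V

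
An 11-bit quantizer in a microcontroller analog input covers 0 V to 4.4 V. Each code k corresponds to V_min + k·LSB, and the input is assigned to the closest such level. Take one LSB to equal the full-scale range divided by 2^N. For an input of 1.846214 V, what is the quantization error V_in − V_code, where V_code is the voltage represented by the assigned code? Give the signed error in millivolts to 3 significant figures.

Full-scale range = 4.4 V. LSB = 4.4 V / 2^11 ≈ 2.148 mV.
(1.846214 − (0)) / LSB = 1.846214 × 2048/4.4 = 859.3287. Nearest integer: k = 859.
Reconstructed level: 0 + 859 × 4.4/2048 V = 1.845507813 V.
V_in − V_code = 1.846214 − (1.845507813) = +0.706 mV.

+0.706 mV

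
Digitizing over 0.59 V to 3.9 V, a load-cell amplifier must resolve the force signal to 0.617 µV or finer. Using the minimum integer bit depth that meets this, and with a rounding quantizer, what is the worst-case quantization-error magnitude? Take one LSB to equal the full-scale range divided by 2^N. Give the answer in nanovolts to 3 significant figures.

197 nV

Span: 3.9 V − (0.59 V) = 3.31 V.
3.31 V / 0.617 µV = 5.365e6. Since 2^22 = 4194304 and 2^23 = 8388608, N = 23.
Step size = 3.31/8388608 V = 394.58 nV.
Max error for round-to-nearest is LSB/2 = 197 nV.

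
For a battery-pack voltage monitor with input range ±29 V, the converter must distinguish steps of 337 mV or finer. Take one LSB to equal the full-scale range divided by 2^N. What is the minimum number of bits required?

Full-scale range = 29 V − (-29 V) = 58 V.
Levels needed ≥ 58/337 mV = 172.1. 2^8 = 256 suffices, so N_min = 8.

8 bits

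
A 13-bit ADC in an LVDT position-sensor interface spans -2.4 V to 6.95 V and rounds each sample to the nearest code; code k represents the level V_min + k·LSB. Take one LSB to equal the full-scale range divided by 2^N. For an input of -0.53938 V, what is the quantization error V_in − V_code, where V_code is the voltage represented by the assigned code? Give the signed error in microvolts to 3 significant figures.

Range = 6.95 − (-2.4) = 9.35 V. LSB = 9.35 V / 2^13 ≈ 1.141 mV.
(V_in − V_min)/LSB = (-0.53938 − (-2.4)) × 8192/9.35 = 1630.1817 → nearest code k = 1630.
Reconstructed level: -2.4 + 1630 × 9.35/8192 V = -0.5395874023 V.
V_in − V_code = -0.53938 − (-0.5395874023) = +207 µV.

+207 µV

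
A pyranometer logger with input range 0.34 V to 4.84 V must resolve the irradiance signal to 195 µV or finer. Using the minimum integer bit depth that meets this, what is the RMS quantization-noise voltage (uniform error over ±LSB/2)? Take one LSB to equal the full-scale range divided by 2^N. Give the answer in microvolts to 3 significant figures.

Span: 4.84 V − (0.34 V) = 4.5 V.
Required number of levels: 4.5/195 µV = 23077; smallest N with 2^N ≥ that is 15.
LSB = 4.5 V / 2^15 = 137.33 µV.
V_rms = LSB/√12 = 39.6 µV.

39.6 µV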